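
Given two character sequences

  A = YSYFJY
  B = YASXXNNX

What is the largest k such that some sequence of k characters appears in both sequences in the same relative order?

2

Let dp[i][j] be the LCS length of the first i characters of A and the first j characters of B. dp[i][j] = dp[i-1][j-1]+1 when the i-th and j-th characters match, else max(dp[i-1][j], dp[i][j-1]).
    ·  Y  A  S  X  X  N  N  X
 ·  0  0  0  0  0  0  0  0  0
 Y  0  1  1  1  1  1  1  1  1
 S  0  1  1  2  2  2  2  2  2
 Y  0  1  1  2  2  2  2  2  2
 F  0  1  1  2  2  2  2  2  2
 J  0  1  1  2  2  2  2  2  2
 Y  0  1  1  2  2  2  2  2  2
dp[6][8] = 2. One LCS (by backtracking along matches): YS.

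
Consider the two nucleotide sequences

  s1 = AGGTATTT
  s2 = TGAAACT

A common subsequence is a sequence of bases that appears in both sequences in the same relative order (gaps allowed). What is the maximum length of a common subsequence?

Let dp[i][j] be the LCS length of the first i bases of s1 and the first j bases of s2. dp[i][j] = dp[i-1][j-1]+1 when the i-th and j-th bases match, else max(dp[i-1][j], dp[i][j-1]).
    ·  T  G  A  A  A  C  T
 ·  0  0  0  0  0  0  0  0
 A  0  0  0  1  1  1  1  1
 G  0  0  1  1  1  1  1  1
 G  0  0  1  1  1  1  1  1
 T  0  1  1  1  1  1  1  2
 A  0  1  1  2  2  2  2  2
 T  0  1  1  2  2  2  2  3
 T  0  1  1  2  2  2  2  3
 T  0  1  1  2  2  2  2  3
dp[8][7] = 3. One LCS (by backtracking along matches): AAT.

3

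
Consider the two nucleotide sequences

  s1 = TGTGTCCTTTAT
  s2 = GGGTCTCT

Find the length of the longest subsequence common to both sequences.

6

Taking G at s1[2]=s2[2] → G at s1[4]=s2[3] → T at s1[5]=s2[4] → C at s1[6]=s2[5] → C at s1[7]=s2[7] → T at s1[12]=s2[8] gives a common subsequence of length 6. Since dp[12][8] = 6, nothing longer is possible.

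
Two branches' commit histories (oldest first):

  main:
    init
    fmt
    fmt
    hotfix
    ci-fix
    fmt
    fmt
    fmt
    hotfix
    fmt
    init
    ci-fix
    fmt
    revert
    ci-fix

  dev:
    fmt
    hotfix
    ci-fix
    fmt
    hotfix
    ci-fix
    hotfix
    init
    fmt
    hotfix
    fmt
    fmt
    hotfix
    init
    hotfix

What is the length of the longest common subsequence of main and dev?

Taking fmt at main[2]=dev[1], then fmt at main[3]=dev[4], then hotfix at main[4]=dev[5], then ci-fix at main[5]=dev[6], then fmt at main[6]=dev[9], then fmt at main[7]=dev[11], then fmt at main[8]=dev[12], then hotfix at main[9]=dev[13], then init at main[11]=dev[14] gives a common subsequence of length 9. Since dp[15][15] = 9, nothing longer is possible.

9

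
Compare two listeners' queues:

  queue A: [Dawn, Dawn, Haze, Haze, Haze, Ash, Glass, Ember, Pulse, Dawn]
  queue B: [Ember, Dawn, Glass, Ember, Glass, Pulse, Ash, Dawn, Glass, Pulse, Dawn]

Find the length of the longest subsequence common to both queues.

5

Pick Dawn at queue A[1]=queue B[2]; then Dawn at queue A[2]=queue B[8]; then Glass at queue A[7]=queue B[9]; then Pulse at queue A[9]=queue B[10]; then Dawn at queue A[10]=queue B[11]; all 5 songs appear in both, in order. dp[10][11] = 5 confirms this is the maximum.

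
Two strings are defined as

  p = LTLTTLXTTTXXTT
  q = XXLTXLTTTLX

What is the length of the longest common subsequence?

7

Pick L [1,3] → T [2,4] → L [3,6] → T [4,8] → T [5,9] → L [6,10] → X [12,11]; all 7 characters appear in both, in order, and the DP table's final entry dp[14][11] is also 7, so no common subsequence is longer.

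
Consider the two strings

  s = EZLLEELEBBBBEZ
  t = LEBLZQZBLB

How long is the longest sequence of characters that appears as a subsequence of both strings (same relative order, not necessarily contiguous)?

5

One common subsequence of length 5: L (s #4, t #1), E (s #5, t #2), L (s #7, t #4), B (s #9, t #8), B (s #12, t #10). The LCS DP gives dp[14][10] = 5, so this is optimal.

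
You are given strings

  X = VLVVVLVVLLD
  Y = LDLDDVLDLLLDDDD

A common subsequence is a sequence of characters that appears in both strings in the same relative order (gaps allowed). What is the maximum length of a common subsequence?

6

Taking V (X #1, Y #6); then L (X #2, Y #7); then L (X #6, Y #9); then L (X #9, Y #10); then L (X #10, Y #11); then D (X #11, Y #15) gives a common subsequence of length 6. The LCS DP gives dp[11][15] = 6, so this is optimal.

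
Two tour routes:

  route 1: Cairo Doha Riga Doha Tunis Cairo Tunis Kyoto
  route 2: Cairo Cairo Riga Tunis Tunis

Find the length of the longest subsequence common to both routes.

Match Cairo (route 1 #1, route 2 #2), then Riga (route 1 #3, route 2 #3), then Tunis (route 1 #5, route 2 #4), then Tunis (route 1 #7, route 2 #5) — 4 stops in the same relative order in both. dp[8][5] = 4 confirms this is the maximum.

4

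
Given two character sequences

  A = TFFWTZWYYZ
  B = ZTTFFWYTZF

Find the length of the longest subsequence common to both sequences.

Taking T at A[1]=B[3] → F at A[2]=B[4] → F at A[3]=B[5] → W at A[4]=B[6] → T at A[5]=B[8] → Z at A[6]=B[9] gives a common subsequence of length 6. dp[10][10] = 6 confirms this is the maximum.

6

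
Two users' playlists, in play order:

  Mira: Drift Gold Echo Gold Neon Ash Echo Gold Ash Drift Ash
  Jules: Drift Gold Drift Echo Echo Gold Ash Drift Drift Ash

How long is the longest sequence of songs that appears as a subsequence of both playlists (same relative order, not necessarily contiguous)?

8

Match Drift (Mira #1, Jules #1), Gold (Mira #2, Jules #2), Echo (Mira #3, Jules #4), Echo (Mira #7, Jules #5), Gold (Mira #8, Jules #6), Ash (Mira #9, Jules #7), Drift (Mira #10, Jules #9), Ash (Mira #11, Jules #10) — 8 songs in the same relative order in both. The LCS DP gives dp[11][10] = 8, so this is optimal.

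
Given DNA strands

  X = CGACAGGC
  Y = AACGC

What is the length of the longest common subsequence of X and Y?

4

Taking A (X #3, Y #2), C (X #4, Y #3), G (X #7, Y #4), C (X #8, Y #5) gives a common subsequence of length 4. The LCS DP gives dp[8][5] = 4, so this is optimal.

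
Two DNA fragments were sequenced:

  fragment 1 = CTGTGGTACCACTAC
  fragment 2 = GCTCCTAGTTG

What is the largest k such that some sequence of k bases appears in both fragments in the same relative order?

Taking C (fragment 1 #1, fragment 2 #2) → T (fragment 1 #2, fragment 2 #3) → T (fragment 1 #4, fragment 2 #6) → G (fragment 1 #6, fragment 2 #8) → T (fragment 1 #7, fragment 2 #9) → T (fragment 1 #13, fragment 2 #10) gives a common subsequence of length 6, and the DP table's final entry dp[15][11] is also 6, so no common subsequence is longer.

6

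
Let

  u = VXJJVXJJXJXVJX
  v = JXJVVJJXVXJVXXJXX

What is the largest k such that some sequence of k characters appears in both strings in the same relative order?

Taking V at u[1]=v[5]; then J at u[3]=v[6]; then J at u[4]=v[7]; then V at u[5]=v[9]; then X at u[6]=v[10]; then J at u[7]=v[11]; then X at u[9]=v[14]; then J at u[10]=v[15]; then X at u[11]=v[16]; then X at u[14]=v[17] gives a common subsequence of length 10. dp[14][17] = 10 confirms this is the maximum.

10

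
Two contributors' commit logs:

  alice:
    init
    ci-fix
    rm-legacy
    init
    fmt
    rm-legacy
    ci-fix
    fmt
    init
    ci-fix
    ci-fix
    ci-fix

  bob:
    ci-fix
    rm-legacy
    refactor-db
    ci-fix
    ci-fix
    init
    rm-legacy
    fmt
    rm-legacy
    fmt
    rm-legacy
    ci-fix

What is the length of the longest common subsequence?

Taking ci-fix [2,1] → rm-legacy [3,2] → init [4,6] → fmt [5,8] → rm-legacy [6,9] → fmt [8,10] → ci-fix [12,12] gives a common subsequence of length 7. The LCS DP gives dp[12][12] = 7, so this is optimal.

7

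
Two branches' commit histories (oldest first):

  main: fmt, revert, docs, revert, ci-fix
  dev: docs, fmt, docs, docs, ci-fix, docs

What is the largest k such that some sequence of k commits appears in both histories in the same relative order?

One common subsequence of length 3: fmt [1,2] → docs [3,4] → ci-fix [5,5]. Since dp[5][6] = 3, nothing longer is possible.

3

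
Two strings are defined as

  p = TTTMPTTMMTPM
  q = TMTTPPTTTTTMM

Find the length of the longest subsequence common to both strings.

One common subsequence of length 8: T at p[1]=q[1], T at p[2]=q[3], T at p[3]=q[4], P at p[5]=q[6], T at p[6]=q[10], T at p[7]=q[11], M at p[9]=q[12], M at p[12]=q[13]. dp[12][13] = 8 confirms this is the maximum.

8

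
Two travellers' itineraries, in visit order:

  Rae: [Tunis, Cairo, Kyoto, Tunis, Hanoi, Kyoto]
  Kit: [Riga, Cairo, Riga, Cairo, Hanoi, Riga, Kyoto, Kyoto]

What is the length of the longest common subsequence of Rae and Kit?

One common subsequence of length 3: Cairo [2,4]; then Kyoto [3,7]; then Kyoto [6,8], and the DP table's final entry dp[6][8] is also 3, so no common subsequence is longer.

3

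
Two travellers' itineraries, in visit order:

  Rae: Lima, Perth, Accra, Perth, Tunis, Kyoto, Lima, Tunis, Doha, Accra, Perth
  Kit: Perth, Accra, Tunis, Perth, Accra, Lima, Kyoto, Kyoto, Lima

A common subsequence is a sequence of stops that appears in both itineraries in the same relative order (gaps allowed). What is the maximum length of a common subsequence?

One common subsequence of length 5: Perth [2,1], then Accra [3,2], then Perth [4,4], then Kyoto [6,8], then Lima [7,9]. dp[11][9] = 5 confirms this is the maximum.

5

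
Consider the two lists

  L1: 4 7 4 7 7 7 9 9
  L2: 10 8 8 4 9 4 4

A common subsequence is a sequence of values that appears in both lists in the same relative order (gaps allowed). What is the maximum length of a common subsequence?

2

Match 4 (L1 #1, L2 #6); then 4 (L1 #3, L2 #7) — 2 values in the same relative order in both. Since dp[8][7] = 2, nothing longer is possible.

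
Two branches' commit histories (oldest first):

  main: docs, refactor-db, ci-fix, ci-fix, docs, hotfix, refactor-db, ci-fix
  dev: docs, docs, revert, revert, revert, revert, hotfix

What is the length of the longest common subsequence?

Match docs (main #1, dev #1) → docs (main #5, dev #2) → hotfix (main #6, dev #7) — 3 commits in the same relative order in both. dp[8][7] = 3 confirms this is the maximum.

3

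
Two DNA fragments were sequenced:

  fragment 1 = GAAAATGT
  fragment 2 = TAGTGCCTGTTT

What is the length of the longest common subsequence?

Pick G at fragment 1[1]=fragment 2[5]; then T at fragment 1[6]=fragment 2[8]; then G at fragment 1[7]=fragment 2[9]; then T at fragment 1[8]=fragment 2[12]; all 4 bases appear in both, in order, and the DP table's final entry dp[8][12] is also 4, so no common subsequence is longer.

4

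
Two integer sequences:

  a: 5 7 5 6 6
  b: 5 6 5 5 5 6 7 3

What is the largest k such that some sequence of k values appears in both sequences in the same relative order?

Taking 5 [1,4], then 5 [3,5], then 6 [4,6] gives a common subsequence of length 3, and the DP table's final entry dp[5][8] is also 3, so no common subsequence is longer.

3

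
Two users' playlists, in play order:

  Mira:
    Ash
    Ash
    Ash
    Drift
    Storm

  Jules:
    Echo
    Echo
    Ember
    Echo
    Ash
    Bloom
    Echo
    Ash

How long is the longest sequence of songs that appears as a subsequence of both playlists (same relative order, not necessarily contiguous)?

One common subsequence of length 2: Ash [1,5]; then Ash [3,8], and the DP table's final entry dp[5][8] is also 2, so no common subsequence is longer.

2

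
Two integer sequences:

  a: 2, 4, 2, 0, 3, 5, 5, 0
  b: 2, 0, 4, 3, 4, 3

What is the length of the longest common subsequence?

3

Match 2 (a #1, b #1) → 4 (a #2, b #5) → 3 (a #5, b #6) — 3 values in the same relative order in both. Since dp[8][6] = 3, nothing longer is possible.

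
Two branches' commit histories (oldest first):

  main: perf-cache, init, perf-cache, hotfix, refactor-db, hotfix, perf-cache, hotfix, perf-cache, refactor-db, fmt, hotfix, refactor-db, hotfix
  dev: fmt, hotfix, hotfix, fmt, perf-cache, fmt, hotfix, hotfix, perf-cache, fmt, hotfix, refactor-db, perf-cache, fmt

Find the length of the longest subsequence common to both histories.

8

Match hotfix (main #4, dev #2), hotfix (main #6, dev #3), perf-cache (main #7, dev #5), hotfix (main #8, dev #8), perf-cache (main #9, dev #9), fmt (main #11, dev #10), hotfix (main #12, dev #11), refactor-db (main #13, dev #12) — 8 commits in the same relative order in both, and the DP table's final entry dp[14][14] is also 8, so no common subsequence is longer.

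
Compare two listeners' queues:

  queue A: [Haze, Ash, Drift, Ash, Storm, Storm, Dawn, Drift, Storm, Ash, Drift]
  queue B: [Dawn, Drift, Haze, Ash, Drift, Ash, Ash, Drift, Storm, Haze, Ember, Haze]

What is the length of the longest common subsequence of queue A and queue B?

6

Taking Haze (queue A #1, queue B #3), Ash (queue A #2, queue B #4), Drift (queue A #3, queue B #5), Ash (queue A #4, queue B #7), Drift (queue A #8, queue B #8), Storm (queue A #9, queue B #9) gives a common subsequence of length 6, and the DP table's final entry dp[11][12] is also 6, so no common subsequence is longer.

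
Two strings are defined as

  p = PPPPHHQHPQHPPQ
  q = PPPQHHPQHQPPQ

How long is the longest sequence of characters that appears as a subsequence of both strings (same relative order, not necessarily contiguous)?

One common subsequence of length 11: P [1,1] → P [2,2] → P [3,3] → H [5,5] → H [6,6] → Q [7,8] → H [8,9] → Q [10,10] → P [12,11] → P [13,12] → Q [14,13], and the DP table's final entry dp[14][13] is also 11, so no common subsequence is longer.

11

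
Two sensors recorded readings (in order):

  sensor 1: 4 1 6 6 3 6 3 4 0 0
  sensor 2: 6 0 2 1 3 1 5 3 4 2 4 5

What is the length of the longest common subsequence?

4

Pick 1 at sensor 1[2]=sensor 2[4], 3 at sensor 1[5]=sensor 2[5], 3 at sensor 1[7]=sensor 2[8], 4 at sensor 1[8]=sensor 2[11]; all 4 values appear in both, in order. Since dp[10][12] = 4, nothing longer is possible.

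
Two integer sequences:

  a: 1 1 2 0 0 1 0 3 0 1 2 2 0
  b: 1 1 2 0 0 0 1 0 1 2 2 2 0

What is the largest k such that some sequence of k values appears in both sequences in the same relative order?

Match 1 at a[1]=b[1]; then 1 at a[2]=b[2]; then 2 at a[3]=b[3]; then 0 at a[4]=b[5]; then 0 at a[5]=b[6]; then 1 at a[6]=b[7]; then 0 at a[9]=b[8]; then 1 at a[10]=b[9]; then 2 at a[11]=b[11]; then 2 at a[12]=b[12]; then 0 at a[13]=b[13] — 11 values in the same relative order in both, and the DP table's final entry dp[13][13] is also 11, so no common subsequence is longer.

11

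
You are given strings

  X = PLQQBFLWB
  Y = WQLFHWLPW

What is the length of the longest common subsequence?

Let dp[i][j] be the LCS length of the first i characters of X and the first j characters of Y. dp[i][j] = dp[i-1][j-1]+1 when the i-th and j-th characters match, else max(dp[i-1][j], dp[i][j-1]).
    ·  W  Q  L  F  H  W  L  P  W
 ·  0  0  0  0  0  0  0  0  0  0
 P  0  0  0  0  0  0  0  0  1  1
 L  0  0  0  1  1  1  1  1  1  1
 Q  0  0  1  1  1  1  1  1  1  1
 Q  0  0  1  1  1  1  1  1  1  1
 B  0  0  1  1  1  1  1  1  1  1
 F  0  0  1  1  2  2  2  2  2  2
 L  0  0  1  2  2  2  2  3  3  3
 W  0  1  1  2  2  2  3  3  3  4
 B  0  1  1  2  2  2  3  3  3  4
dp[9][9] = 4. One LCS (by backtracking along matches): LFLW.

4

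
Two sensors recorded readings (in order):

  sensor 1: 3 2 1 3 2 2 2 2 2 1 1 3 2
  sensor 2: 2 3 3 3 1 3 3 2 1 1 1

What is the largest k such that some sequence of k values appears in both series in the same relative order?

Pick 3 (sensor 1 #1, sensor 2 #4) → 1 (sensor 1 #3, sensor 2 #5) → 3 (sensor 1 #4, sensor 2 #7) → 2 (sensor 1 #5, sensor 2 #8) → 1 (sensor 1 #10, sensor 2 #10) → 1 (sensor 1 #11, sensor 2 #11); all 6 values appear in both, in order, and the DP table's final entry dp[13][11] is also 6, so no common subsequence is longer.

6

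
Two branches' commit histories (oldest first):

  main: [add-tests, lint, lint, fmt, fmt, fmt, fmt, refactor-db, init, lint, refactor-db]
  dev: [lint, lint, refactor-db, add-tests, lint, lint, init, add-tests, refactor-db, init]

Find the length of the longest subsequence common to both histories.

5

One common subsequence of length 5: add-tests [1,4], then lint [2,5], then lint [3,6], then refactor-db [8,9], then init [9,10]. Since dp[11][10] = 5, nothing longer is possible.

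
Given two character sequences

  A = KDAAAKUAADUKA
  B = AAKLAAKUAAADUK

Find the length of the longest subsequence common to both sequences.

Pick K at A[1]=B[3], A at A[4]=B[5], A at A[5]=B[6], K at A[6]=B[7], U at A[7]=B[8], A at A[8]=B[10], A at A[9]=B[11], D at A[10]=B[12], U at A[11]=B[13], K at A[12]=B[14]; all 10 characters appear in both, in order. dp[13][14] = 10 confirms this is the maximum.

10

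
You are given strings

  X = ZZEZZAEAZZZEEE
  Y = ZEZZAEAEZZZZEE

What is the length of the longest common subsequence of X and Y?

12

Taking Z at X[2]=Y[1], E at X[3]=Y[2], Z at X[4]=Y[3], Z at X[5]=Y[4], A at X[6]=Y[5], E at X[7]=Y[6], A at X[8]=Y[7], Z at X[9]=Y[10], Z at X[10]=Y[11], Z at X[11]=Y[12], E at X[13]=Y[13], E at X[14]=Y[14] gives a common subsequence of length 12. Since dp[14][14] = 12, nothing longer is possible.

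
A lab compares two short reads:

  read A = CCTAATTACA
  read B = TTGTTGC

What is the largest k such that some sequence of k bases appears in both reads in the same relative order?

Let dp[i][j] be the LCS length of the first i bases of read A and the first j bases of read B. dp[i][j] = dp[i-1][j-1]+1 when the i-th and j-th bases match, else max(dp[i-1][j], dp[i][j-1]).
    ·  T  T  G  T  T  G  C
 ·  0  0  0  0  0  0  0  0
 C  0  0  0  0  0  0  0  1
 C  0  0  0  0  0  0  0  1
 T  0  1  1  1  1  1  1  1
 A  0  1  1  1  1  1  1  1
 A  0  1  1  1  1  1  1  1
 T  0  1  2  2  2  2  2  2
 T  0  1  2  2  3  3  3  3
 A  0  1  2  2  3  3  3  3
 C  0  1  2  2  3  3  3  4
 A  0  1  2  2  3  3  3  4
dp[10][7] = 4. One LCS (by backtracking along matches): TTTC.

4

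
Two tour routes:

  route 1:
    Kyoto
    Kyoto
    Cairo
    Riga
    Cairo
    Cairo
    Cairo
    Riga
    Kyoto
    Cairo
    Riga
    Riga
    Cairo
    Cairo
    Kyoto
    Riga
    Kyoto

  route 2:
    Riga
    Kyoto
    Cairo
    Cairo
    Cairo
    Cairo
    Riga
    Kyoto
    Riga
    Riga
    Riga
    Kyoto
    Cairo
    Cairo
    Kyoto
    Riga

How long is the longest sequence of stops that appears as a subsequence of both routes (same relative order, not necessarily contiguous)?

One common subsequence of length 13: Kyoto at route 1[2]=route 2[2]; then Cairo at route 1[3]=route 2[3]; then Cairo at route 1[5]=route 2[4]; then Cairo at route 1[6]=route 2[5]; then Cairo at route 1[7]=route 2[6]; then Riga at route 1[8]=route 2[7]; then Kyoto at route 1[9]=route 2[8]; then Riga at route 1[11]=route 2[10]; then Riga at route 1[12]=route 2[11]; then Cairo at route 1[13]=route 2[13]; then Cairo at route 1[14]=route 2[14]; then Kyoto at route 1[15]=route 2[15]; then Riga at route 1[16]=route 2[16]. dp[17][16] = 13 confirms this is the maximum.

13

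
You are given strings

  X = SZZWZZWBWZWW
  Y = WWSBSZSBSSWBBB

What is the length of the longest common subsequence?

Match W (X #4, Y #1), then W (X #7, Y #2), then B (X #8, Y #4), then Z (X #10, Y #6), then W (X #11, Y #11) — 5 characters in the same relative order in both. dp[12][14] = 5 confirms this is the maximum.

5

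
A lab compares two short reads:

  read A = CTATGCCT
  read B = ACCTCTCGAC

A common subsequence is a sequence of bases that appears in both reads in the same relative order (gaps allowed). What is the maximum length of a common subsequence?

Let dp[i][j] be the LCS length of the first i bases of read A and the first j bases of read B. dp[i][j] = dp[i-1][j-1]+1 when the i-th and j-th bases match, else max(dp[i-1][j], dp[i][j-1]).
    ·  A  C  C  T  C  T  C  G  A  C
 ·  0  0  0  0  0  0  0  0  0  0  0
 C  0  0  1  1  1  1  1  1  1  1  1
 T  0  0  1  1  2  2  2  2  2  2  2
 A  0  1  1  1  2  2  2  2  2  3  3
 T  0  1  1  1  2  2  3  3  3  3  3
 G  0  1  1  1  2  2  3  3  4  4  4
 C  0  1  2  2  2  3  3  4  4  4  5
 C  0  1  2  3  3  3  3  4  4  4  5
 T  0  1  2  3  4  4  4  4  4  4  5
dp[8][10] = 5. One LCS (by backtracking along matches): CTTGC.

5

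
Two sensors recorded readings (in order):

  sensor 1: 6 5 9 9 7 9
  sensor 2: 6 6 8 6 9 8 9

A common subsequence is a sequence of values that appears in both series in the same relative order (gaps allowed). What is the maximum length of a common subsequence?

3

Pick 6 at sensor 1[1]=sensor 2[4], 9 at sensor 1[3]=sensor 2[5], 9 at sensor 1[6]=sensor 2[7]; all 3 values appear in both, in order, and the DP table's final entry dp[6][7] is also 3, so no common subsequence is longer.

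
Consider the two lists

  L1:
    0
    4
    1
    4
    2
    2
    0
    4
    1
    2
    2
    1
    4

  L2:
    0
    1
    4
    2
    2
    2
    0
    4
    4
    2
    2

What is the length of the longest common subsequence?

One common subsequence of length 9: 0 (L1 #1, L2 #1) → 1 (L1 #3, L2 #2) → 4 (L1 #4, L2 #3) → 2 (L1 #5, L2 #5) → 2 (L1 #6, L2 #6) → 0 (L1 #7, L2 #7) → 4 (L1 #8, L2 #9) → 2 (L1 #10, L2 #10) → 2 (L1 #11, L2 #11). dp[13][11] = 9 confirms this is the maximum.

9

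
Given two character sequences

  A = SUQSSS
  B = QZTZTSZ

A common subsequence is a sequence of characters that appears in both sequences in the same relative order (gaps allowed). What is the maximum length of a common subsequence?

2

Let dp[i][j] be the LCS length of the first i characters of A and the first j characters of B. dp[i][j] = dp[i-1][j-1]+1 when the i-th and j-th characters match, else max(dp[i-1][j], dp[i][j-1]).
    ·  Q  Z  T  Z  T  S  Z
 ·  0  0  0  0  0  0  0  0
 S  0  0  0  0  0  0  1  1
 U  0  0  0  0  0  0  1  1
 Q  0  1  1  1  1  1  1  1
 S  0  1  1  1  1  1  2  2
 S  0  1  1  1  1  1  2  2
 S  0  1  1  1  1  1  2  2
dp[6][7] = 2. One LCS (by backtracking along matches): QS.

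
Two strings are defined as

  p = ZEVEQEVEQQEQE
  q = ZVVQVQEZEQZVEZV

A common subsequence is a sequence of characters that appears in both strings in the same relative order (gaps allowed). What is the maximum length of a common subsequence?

8

Pick Z at p[1]=q[1], then V at p[3]=q[3], then Q at p[5]=q[4], then V at p[7]=q[5], then E at p[8]=q[7], then E at p[11]=q[9], then Q at p[12]=q[10], then E at p[13]=q[13]; all 8 characters appear in both, in order, and the DP table's final entry dp[13][15] is also 8, so no common subsequence is longer.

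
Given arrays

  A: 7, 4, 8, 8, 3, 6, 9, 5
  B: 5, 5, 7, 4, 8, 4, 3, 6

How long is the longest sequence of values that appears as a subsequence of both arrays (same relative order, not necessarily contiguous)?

5

Let dp[i][j] be the LCS length of the first i values of A and the first j values of B. dp[i][j] = dp[i-1][j-1]+1 when the i-th and j-th values match, else max(dp[i-1][j], dp[i][j-1]).
    ·  5  5  7  4  8  4  3  6
 ·  0  0  0  0  0  0  0  0  0
 7  0  0  0  1  1  1  1  1  1
 4  0  0  0  1  2  2  2  2  2
 8  0  0  0  1  2  3  3  3  3
 8  0  0  0  1  2  3  3  3  3
 3  0  0  0  1  2  3  3  4  4
 6  0  0  0  1  2  3  3  4  5
 9  0  0  0  1  2  3  3  4  5
 5  0  1  1  1  2  3  3  4  5
dp[8][8] = 5. One LCS (by backtracking along matches): 7, 4, 8, 3, 6.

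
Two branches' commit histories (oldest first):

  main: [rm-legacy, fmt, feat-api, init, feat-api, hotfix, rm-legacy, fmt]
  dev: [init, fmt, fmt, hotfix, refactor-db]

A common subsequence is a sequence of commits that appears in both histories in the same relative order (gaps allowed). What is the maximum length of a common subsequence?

2

Pick fmt at main[2]=dev[3]; then hotfix at main[6]=dev[4]; all 2 commits appear in both, in order. The LCS DP gives dp[8][5] = 2, so this is optimal.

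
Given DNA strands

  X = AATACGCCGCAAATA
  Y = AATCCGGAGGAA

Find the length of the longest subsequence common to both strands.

Taking A [1,1]; then A [2,2]; then T [3,3]; then C [5,5]; then G [6,6]; then G [9,7]; then A [11,8]; then A [13,11]; then A [15,12] gives a common subsequence of length 9. dp[15][12] = 9 confirms this is the maximum.

9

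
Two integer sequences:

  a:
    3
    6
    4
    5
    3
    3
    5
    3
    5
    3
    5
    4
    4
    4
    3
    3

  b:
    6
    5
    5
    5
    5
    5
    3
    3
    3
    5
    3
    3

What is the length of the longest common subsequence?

8

One common subsequence of length 8: 6 (a #2, b #1), 5 (a #4, b #6), 3 (a #6, b #7), 3 (a #8, b #8), 3 (a #10, b #9), 5 (a #11, b #10), 3 (a #15, b #11), 3 (a #16, b #12), and the DP table's final entry dp[16][12] is also 8, so no common subsequence is longer.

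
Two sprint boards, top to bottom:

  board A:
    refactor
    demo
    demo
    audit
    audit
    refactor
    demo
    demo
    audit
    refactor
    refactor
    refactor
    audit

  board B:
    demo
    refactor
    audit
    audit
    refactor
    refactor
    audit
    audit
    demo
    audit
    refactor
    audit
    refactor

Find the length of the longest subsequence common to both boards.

Taking refactor (board A #1, board B #2); then audit (board A #4, board B #3); then audit (board A #5, board B #4); then refactor (board A #6, board B #6); then demo (board A #8, board B #9); then audit (board A #9, board B #10); then refactor (board A #10, board B #11); then refactor (board A #12, board B #13) gives a common subsequence of length 8, and the DP table's final entry dp[13][13] is also 8, so no common subsequence is longer.

8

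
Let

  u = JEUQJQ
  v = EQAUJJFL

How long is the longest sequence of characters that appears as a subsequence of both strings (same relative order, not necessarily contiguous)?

Match E [2,1]; then U [3,4]; then J [5,6] — 3 characters in the same relative order in both, and the DP table's final entry dp[6][8] is also 3, so no common subsequence is longer.

3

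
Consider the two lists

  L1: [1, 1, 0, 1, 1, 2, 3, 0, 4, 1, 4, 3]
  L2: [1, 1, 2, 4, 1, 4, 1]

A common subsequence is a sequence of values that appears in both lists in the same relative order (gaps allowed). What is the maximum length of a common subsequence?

Match 1 [4,1], then 1 [5,2], then 2 [6,3], then 4 [9,4], then 1 [10,5], then 4 [11,6] — 6 values in the same relative order in both, and the DP table's final entry dp[12][7] is also 6, so no common subsequence is longer.

6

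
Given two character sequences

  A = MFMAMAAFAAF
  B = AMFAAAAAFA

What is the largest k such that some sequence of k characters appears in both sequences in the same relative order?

8

Let dp[i][j] be the LCS length of the first i characters of A and the first j characters of B. dp[i][j] = dp[i-1][j-1]+1 when the i-th and j-th characters match, else max(dp[i-1][j], dp[i][j-1]).
    ·  A  M  F  A  A  A  A  A  F  A
 ·  0  0  0  0  0  0  0  0  0  0  0
 M  0  0  1  1  1  1  1  1  1  1  1
 F  0  0  1  2  2  2  2  2  2  2  2
 M  0  0  1  2  2  2  2  2  2  2  2
 A  0  1  1  2  3  3  3  3  3  3  3
 M  0  1  2  2  3  3  3  3  3  3  3
 A  0  1  2  2  3  4  4  4  4  4  4
 A  0  1  2  2  3  4  5  5  5  5  5
 F  0  1  2  3  3  4  5  5  5  6  6
 A  0  1  2  3  4  4  5  6  6  6  7
 A  0  1  2  3  4  5  5  6  7  7  7
 F  0  1  2  3  4  5  5  6  7  8  8
dp[11][10] = 8. One LCS (by backtracking along matches): MFAAAAAF.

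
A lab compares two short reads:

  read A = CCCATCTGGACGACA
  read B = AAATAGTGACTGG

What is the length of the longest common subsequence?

Pick A [4,3], T [5,4], T [7,7], G [9,8], A [10,9], C [11,10], G [12,13]; all 7 bases appear in both, in order. The LCS DP gives dp[15][13] = 7, so this is optimal.

7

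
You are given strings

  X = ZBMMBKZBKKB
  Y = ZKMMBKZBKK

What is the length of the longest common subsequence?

9

Taking Z (X #1, Y #1), then M (X #3, Y #3), then M (X #4, Y #4), then B (X #5, Y #5), then K (X #6, Y #6), then Z (X #7, Y #7), then B (X #8, Y #8), then K (X #9, Y #9), then K (X #10, Y #10) gives a common subsequence of length 9. Since dp[11][10] = 9, nothing longer is possible.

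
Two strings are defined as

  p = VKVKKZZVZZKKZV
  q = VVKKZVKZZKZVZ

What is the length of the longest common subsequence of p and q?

11

Match V [1,1]; then V [3,2]; then K [4,3]; then K [5,4]; then Z [7,5]; then V [8,6]; then Z [9,8]; then Z [10,9]; then K [12,10]; then Z [13,11]; then V [14,12] — 11 characters in the same relative order in both. The LCS DP gives dp[14][13] = 11, so this is optimal.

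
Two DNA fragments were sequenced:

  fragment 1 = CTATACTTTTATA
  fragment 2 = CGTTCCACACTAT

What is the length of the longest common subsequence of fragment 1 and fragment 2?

8

Pick C (fragment 1 #1, fragment 2 #1) → T (fragment 1 #2, fragment 2 #4) → A (fragment 1 #3, fragment 2 #7) → A (fragment 1 #5, fragment 2 #9) → C (fragment 1 #6, fragment 2 #10) → T (fragment 1 #10, fragment 2 #11) → A (fragment 1 #11, fragment 2 #12) → T (fragment 1 #12, fragment 2 #13); all 8 bases appear in both, in order. dp[13][13] = 8 confirms this is the maximum.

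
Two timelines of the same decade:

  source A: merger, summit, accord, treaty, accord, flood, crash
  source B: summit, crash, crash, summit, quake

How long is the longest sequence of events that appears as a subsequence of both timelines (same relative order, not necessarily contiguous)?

2

One common subsequence of length 2: summit [2,1]; then crash [7,3]. The LCS DP gives dp[7][5] = 2, so this is optimal.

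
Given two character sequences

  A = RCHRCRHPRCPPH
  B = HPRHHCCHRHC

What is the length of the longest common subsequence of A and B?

Match R (A #1, B #3) → C (A #2, B #7) → H (A #3, B #8) → R (A #6, B #9) → H (A #7, B #10) → C (A #10, B #11) — 6 characters in the same relative order in both. The LCS DP gives dp[13][11] = 6, so this is optimal.

6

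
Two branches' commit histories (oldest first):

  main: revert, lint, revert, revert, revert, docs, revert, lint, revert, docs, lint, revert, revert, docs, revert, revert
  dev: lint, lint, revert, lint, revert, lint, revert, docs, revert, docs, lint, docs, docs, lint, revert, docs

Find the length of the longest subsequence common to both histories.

11

Pick revert at main[1]=dev[3]; then lint at main[2]=dev[4]; then revert at main[3]=dev[5]; then revert at main[4]=dev[7]; then revert at main[5]=dev[9]; then docs at main[6]=dev[10]; then lint at main[8]=dev[11]; then docs at main[10]=dev[13]; then lint at main[11]=dev[14]; then revert at main[13]=dev[15]; then docs at main[14]=dev[16]; all 11 commits appear in both, in order. The LCS DP gives dp[16][16] = 11, so this is optimal.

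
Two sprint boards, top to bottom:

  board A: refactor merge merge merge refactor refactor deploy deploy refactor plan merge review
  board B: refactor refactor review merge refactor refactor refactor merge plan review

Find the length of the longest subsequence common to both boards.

Match refactor [1,2] → merge [4,4] → refactor [5,5] → refactor [6,6] → refactor [9,7] → plan [10,9] → review [12,10] — 7 tasks in the same relative order in both, and the DP table's final entry dp[12][10] is also 7, so no common subsequence is longer.

7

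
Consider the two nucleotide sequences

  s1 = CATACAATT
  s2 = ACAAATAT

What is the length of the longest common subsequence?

6

Let dp[i][j] be the LCS length of the first i bases of s1 and the first j bases of s2. dp[i][j] = dp[i-1][j-1]+1 when the i-th and j-th bases match, else max(dp[i-1][j], dp[i][j-1]).
    ·  A  C  A  A  A  T  A  T
 ·  0  0  0  0  0  0  0  0  0
 C  0  0  1  1  1  1  1  1  1
 A  0  1  1  2  2  2  2  2  2
 T  0  1  1  2  2  2  3  3  3
 A  0  1  1  2  3  3  3  4  4
 C  0  1  2  2  3  3  3  4  4
 A  0  1  2  3  3  4  4  4  4
 A  0  1  2  3  4  4  4  5  5
 T  0  1  2  3  4  4  5  5  6
 T  0  1  2  3  4  4  5  5  6
dp[9][8] = 6. One LCS (by backtracking along matches): CAAAAT.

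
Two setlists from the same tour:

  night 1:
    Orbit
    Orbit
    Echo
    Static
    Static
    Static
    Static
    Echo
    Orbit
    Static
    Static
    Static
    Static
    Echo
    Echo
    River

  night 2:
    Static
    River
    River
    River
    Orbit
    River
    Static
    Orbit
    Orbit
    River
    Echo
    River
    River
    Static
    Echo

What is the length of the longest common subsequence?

One common subsequence of length 5: Orbit (night 1 #1, night 2 #8); then Orbit (night 1 #2, night 2 #9); then Echo (night 1 #3, night 2 #11); then Static (night 1 #13, night 2 #14); then Echo (night 1 #15, night 2 #15). Since dp[16][15] = 5, nothing longer is possible.

5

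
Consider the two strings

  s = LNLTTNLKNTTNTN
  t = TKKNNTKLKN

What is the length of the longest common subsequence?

Let dp[i][j] be the LCS length of the first i characters of s and the first j characters of t. dp[i][j] = dp[i-1][j-1]+1 when the i-th and j-th characters match, else max(dp[i-1][j], dp[i][j-1]).
    ·  T  K  K  N  N  T  K  L  K  N
 ·  0  0  0  0  0  0  0  0  0  0  0
 L  0  0  0  0  0  0  0  0  1  1  1
 N  0  0  0  0  1  1  1  1  1  1  2
 L  0  0  0  0  1  1  1  1  2  2  2
 T  0  1  1  1  1  1  2  2  2  2  2
 T  0  1  1  1  1  1  2  2  2  2  2
 N  0  1  1  1  2  2  2  2  2  2  3
 L  0  1  1  1  2  2  2  2  3  3  3
 K  0  1  2  2  2  2  2  3  3  4  4
 N  0  1  2  2  3  3  3  3  3  4  5
 T  0  1  2  2  3  3  4  4  4  4  5
 T  0  1  2  2  3  3  4  4  4  4  5
 N  0  1  2  2  3  4  4  4  4  4  5
 T  0  1  2  2  3  4  5  5  5  5  5
 N  0  1  2  2  3  4  5  5  5  5  6
dp[14][10] = 6. One LCS (by backtracking along matches): TKNNTN.

6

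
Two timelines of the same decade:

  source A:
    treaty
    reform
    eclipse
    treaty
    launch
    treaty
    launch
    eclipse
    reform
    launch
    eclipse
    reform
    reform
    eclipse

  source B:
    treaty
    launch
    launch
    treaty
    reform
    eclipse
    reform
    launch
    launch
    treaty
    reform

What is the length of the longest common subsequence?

Taking treaty (source A #1, source B #1) → launch (source A #5, source B #3) → treaty (source A #6, source B #4) → eclipse (source A #8, source B #6) → reform (source A #9, source B #7) → launch (source A #10, source B #9) → reform (source A #13, source B #11) gives a common subsequence of length 7, and the DP table's final entry dp[14][11] is also 7, so no common subsequence is longer.

7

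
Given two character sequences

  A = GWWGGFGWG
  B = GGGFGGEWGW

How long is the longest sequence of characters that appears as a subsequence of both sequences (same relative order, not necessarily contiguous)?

Let dp[i][j] be the LCS length of the first i characters of A and the first j characters of B. dp[i][j] = dp[i-1][j-1]+1 when the i-th and j-th characters match, else max(dp[i-1][j], dp[i][j-1]).
    ·  G  G  G  F  G  G  E  W  G  W
 ·  0  0  0  0  0  0  0  0  0  0  0
 G  0  1  1  1  1  1  1  1  1  1  1
 W  0  1  1  1  1  1  1  1  2  2  2
 W  0  1  1  1  1  1  1  1  2  2  3
 G  0  1  2  2  2  2  2  2  2  3  3
 G  0  1  2  3  3  3  3  3  3  3  3
 F  0  1  2  3  4  4  4  4  4  4  4
 G  0  1  2  3  4  5  5  5  5  5  5
 W  0  1  2  3  4  5  5  5  6  6  6
 G  0  1  2  3  4  5  6  6  6  7  7
dp[9][10] = 7. One LCS (by backtracking along matches): GGGFGWG.

7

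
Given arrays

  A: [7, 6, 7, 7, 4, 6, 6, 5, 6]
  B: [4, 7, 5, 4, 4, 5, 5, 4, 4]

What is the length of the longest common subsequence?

Match 7 [1,2]; then 4 [5,5]; then 5 [8,7] — 3 values in the same relative order in both. dp[9][9] = 3 confirms this is the maximum.

3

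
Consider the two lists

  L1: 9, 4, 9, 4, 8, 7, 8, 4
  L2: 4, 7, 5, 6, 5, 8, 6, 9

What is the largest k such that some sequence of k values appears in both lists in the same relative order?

3

Let dp[i][j] be the LCS length of the first i values of L1 and the first j values of L2. dp[i][j] = dp[i-1][j-1]+1 when the i-th and j-th values match, else max(dp[i-1][j], dp[i][j-1]).
    ·  4  7  5  6  5  8  6  9
 ·  0  0  0  0  0  0  0  0  0
 9  0  0  0  0  0  0  0  0  1
 4  0  1  1  1  1  1  1  1  1
 9  0  1  1  1  1  1  1  1  2
 4  0  1  1  1  1  1  1  1  2
 8  0  1  1  1  1  1  2  2  2
 7  0  1  2  2  2  2  2  2  2
 8  0  1  2  2  2  2  3  3  3
 4  0  1  2  2  2  2  3  3  3
dp[8][8] = 3. One LCS (by backtracking along matches): 4, 7, 8.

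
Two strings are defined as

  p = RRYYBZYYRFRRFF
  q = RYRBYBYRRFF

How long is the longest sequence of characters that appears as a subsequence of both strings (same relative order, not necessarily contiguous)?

One common subsequence of length 9: R [1,1], R [2,3], Y [4,5], B [5,6], Y [8,7], R [11,8], R [12,9], F [13,10], F [14,11]. Since dp[14][11] = 9, nothing longer is possible.

9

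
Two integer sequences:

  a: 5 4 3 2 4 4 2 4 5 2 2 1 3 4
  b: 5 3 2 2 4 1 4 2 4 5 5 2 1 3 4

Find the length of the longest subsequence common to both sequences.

12

Pick 5 [1,1], then 3 [3,2], then 2 [4,4], then 4 [5,5], then 4 [6,7], then 2 [7,8], then 4 [8,9], then 5 [9,11], then 2 [11,12], then 1 [12,13], then 3 [13,14], then 4 [14,15]; all 12 values appear in both, in order. dp[14][15] = 12 confirms this is the maximum.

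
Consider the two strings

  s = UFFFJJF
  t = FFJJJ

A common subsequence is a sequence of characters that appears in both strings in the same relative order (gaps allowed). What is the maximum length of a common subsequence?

4

Let dp[i][j] be the LCS length of the first i characters of s and the first j characters of t. dp[i][j] = dp[i-1][j-1]+1 when the i-th and j-th characters match, else max(dp[i-1][j], dp[i][j-1]).
    ·  F  F  J  J  J
 ·  0  0  0  0  0  0
 U  0  0  0  0  0  0
 F  0  1  1  1  1  1
 F  0  1  2  2  2  2
 F  0  1  2  2  2  2
 J  0  1  2  3  3  3
 J  0  1  2  3  4  4
 F  0  1  2  3  4  4
dp[7][5] = 4. One LCS (by backtracking along matches): FFJJ.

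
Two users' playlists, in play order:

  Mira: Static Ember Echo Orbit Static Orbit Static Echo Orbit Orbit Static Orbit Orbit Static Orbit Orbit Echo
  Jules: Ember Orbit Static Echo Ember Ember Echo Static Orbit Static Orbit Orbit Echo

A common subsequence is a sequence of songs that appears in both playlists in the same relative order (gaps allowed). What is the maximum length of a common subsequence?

10

Match Ember (Mira #2, Jules #1), then Orbit (Mira #4, Jules #2), then Static (Mira #5, Jules #3), then Echo (Mira #8, Jules #7), then Static (Mira #11, Jules #8), then Orbit (Mira #13, Jules #9), then Static (Mira #14, Jules #10), then Orbit (Mira #15, Jules #11), then Orbit (Mira #16, Jules #12), then Echo (Mira #17, Jules #13) — 10 songs in the same relative order in both, and the DP table's final entry dp[17][13] is also 10, so no common subsequence is longer.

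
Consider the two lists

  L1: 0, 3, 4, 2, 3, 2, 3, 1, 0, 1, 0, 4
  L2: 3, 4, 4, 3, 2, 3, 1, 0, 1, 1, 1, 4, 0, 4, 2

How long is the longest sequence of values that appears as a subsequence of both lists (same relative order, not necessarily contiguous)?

10

Taking 3 (L1 #2, L2 #1); then 4 (L1 #3, L2 #3); then 3 (L1 #5, L2 #4); then 2 (L1 #6, L2 #5); then 3 (L1 #7, L2 #6); then 1 (L1 #8, L2 #7); then 0 (L1 #9, L2 #8); then 1 (L1 #10, L2 #11); then 0 (L1 #11, L2 #13); then 4 (L1 #12, L2 #14) gives a common subsequence of length 10, and the DP table's final entry dp[12][15] is also 10, so no common subsequence is longer.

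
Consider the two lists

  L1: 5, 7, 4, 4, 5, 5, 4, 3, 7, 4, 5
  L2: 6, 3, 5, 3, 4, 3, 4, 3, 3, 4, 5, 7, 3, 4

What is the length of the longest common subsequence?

One common subsequence of length 6: 5 [1,3] → 4 [3,7] → 4 [4,10] → 5 [5,11] → 3 [8,13] → 4 [10,14]. Since dp[11][14] = 6, nothing longer is possible.

6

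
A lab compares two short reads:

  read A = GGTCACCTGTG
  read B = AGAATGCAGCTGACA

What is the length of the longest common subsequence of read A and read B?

One common subsequence of length 7: G [1,2], then G [2,6], then C [4,7], then A [5,8], then C [7,10], then T [8,11], then G [9,12], and the DP table's final entry dp[11][15] is also 7, so no common subsequence is longer.

7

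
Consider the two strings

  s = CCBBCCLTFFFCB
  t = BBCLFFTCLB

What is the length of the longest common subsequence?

8

Let dp[i][j] be the LCS length of the first i characters of s and the first j characters of t. dp[i][j] = dp[i-1][j-1]+1 when the i-th and j-th characters match, else max(dp[i-1][j], dp[i][j-1]).
    ·  B  B  C  L  F  F  T  C  L  B
 ·  0  0  0  0  0  0  0  0  0  0  0
 C  0  0  0  1  1  1  1  1  1  1  1
 C  0  0  0  1  1  1  1  1  2  2  2
 B  0  1  1  1  1  1  1  1  2  2  3
 B  0  1  2  2  2  2  2  2  2  2  3
 C  0  1  2  3  3  3  3  3  3  3  3
 C  0  1  2  3  3  3  3  3  4  4  4
 L  0  1  2  3  4  4  4  4  4  5  5
 T  0  1  2  3  4  4  4  5  5  5  5
 F  0  1  2  3  4  5  5  5  5  5  5
 F  0  1  2  3  4  5  6  6  6  6  6
 F  0  1  2  3  4  5  6  6  6  6  6
 C  0  1  2  3  4  5  6  6  7  7  7
 B  0  1  2  3  4  5  6  6  7  7  8
dp[13][10] = 8. One LCS (by backtracking along matches): BBCLFFCB.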